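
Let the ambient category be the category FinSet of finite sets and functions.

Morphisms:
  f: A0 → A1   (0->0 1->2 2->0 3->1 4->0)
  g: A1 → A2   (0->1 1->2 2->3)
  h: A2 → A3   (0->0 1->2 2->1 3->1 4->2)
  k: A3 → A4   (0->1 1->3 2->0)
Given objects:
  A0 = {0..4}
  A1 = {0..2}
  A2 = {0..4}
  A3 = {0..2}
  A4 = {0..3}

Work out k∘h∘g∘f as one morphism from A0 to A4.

  0 f→0 g→1 h→2 k→0
  1 f→2 g→3 h→1 k→3
  2 f→0 g→1 h→2 k→0
  3 f→1 g→2 h→1 k→3
  4 f→0 g→1 h→2 k→0
⟦path⟧: (0->0 1->3 2->0 3->3 4->0)

Answer: (0->0 1->3 2->0 3->3 4->0)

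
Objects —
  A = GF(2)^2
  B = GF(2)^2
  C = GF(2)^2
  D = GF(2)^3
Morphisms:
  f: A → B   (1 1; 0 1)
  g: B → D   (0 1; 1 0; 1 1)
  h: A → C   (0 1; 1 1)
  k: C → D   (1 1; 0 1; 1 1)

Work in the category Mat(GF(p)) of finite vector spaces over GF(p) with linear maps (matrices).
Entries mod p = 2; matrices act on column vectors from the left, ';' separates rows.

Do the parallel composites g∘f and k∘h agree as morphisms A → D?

Path 1 = f;g:
  e0=⟨1,0⟩ f→⟨1,0⟩ g→⟨0,1,1⟩
  e1=⟨0,1⟩ f→⟨1,1⟩ g→⟨1,1,0⟩
  ⟦path⟧₁ = (0 1; 1 1; 1 0)
Path 2 = h;k:
  e0=⟨1,0⟩ h→⟨0,1⟩ k→⟨1,1,1⟩
  e1=⟨0,1⟩ h→⟨1,1⟩ k→⟨0,1,0⟩
  ⟦path⟧₂ = (1 0; 1 1; 1 0)
Equal? NO — does not commute

Answer: DOES NOT COMMUTE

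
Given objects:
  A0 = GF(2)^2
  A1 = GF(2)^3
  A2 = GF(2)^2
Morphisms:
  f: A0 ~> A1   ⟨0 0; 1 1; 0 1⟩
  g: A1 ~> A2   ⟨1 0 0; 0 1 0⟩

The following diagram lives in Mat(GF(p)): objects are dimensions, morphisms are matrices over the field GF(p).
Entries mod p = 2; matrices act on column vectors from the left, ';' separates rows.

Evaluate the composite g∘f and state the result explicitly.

  e0=⟨1,0⟩ f~>⟨0,1,0⟩ g~>⟨0,1⟩
  e1=⟨0,1⟩ f~>⟨0,1,1⟩ g~>⟨0,1⟩
⟦path⟧: ⟨0 0; 1 1⟩

Answer: ⟨0 0; 1 1⟩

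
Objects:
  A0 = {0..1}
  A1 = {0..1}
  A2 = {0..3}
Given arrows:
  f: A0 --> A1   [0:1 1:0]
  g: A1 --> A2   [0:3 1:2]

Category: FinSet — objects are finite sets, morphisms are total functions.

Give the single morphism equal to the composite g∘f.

Answer: [0:2 1:3]

Derivation:
  0 f-->1 g-->2
  1 f-->0 g-->3
⟦path⟧: [0:2 1:3]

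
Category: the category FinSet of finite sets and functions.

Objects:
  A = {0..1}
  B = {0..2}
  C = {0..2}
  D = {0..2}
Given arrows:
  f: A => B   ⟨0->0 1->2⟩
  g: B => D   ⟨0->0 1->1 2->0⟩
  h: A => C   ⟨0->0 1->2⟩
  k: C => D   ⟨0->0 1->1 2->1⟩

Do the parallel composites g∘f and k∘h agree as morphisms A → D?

Along f;g (path 1):
  0 f=>0 g=>0
  1 f=>2 g=>0
  ⟦path⟧₁ = ⟨0->0 1->0⟩
Along h;k (path 2):
  0 h=>0 k=>0
  1 h=>2 k=>1
  ⟦path⟧₂ = ⟨0->0 1->1⟩
Equal? differ; not commutative

Answer: DOES NOT COMMUTE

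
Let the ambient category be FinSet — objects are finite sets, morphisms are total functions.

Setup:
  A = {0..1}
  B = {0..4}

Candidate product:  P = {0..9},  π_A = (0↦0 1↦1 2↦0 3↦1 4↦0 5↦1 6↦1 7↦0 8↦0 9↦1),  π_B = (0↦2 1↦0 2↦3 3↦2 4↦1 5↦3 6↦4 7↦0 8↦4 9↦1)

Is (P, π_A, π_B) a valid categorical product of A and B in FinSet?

Answer: VALID PRODUCT

Derivation:
|A|·|B| = 2·5 = 10;  |P| = 10
Check the pairing map k ↦ (π_A(k), π_B(k)):
  0 ↦ (0,2)
  1 ↦ (1,0)
  2 ↦ (0,3)
  3 ↦ (1,2)
  4 ↦ (0,1)
  5 ↦ (1,3)
  6 ↦ (1,4)
  7 ↦ (0,0)
  8 ↦ (0,4)
  9 ↦ (1,1)
distinct pairs in image: 10 / 10 needed
  → bijection onto A×B; projections well-typed.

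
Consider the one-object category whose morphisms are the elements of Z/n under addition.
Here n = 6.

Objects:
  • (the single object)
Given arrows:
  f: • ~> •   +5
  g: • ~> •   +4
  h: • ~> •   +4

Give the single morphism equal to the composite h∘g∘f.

Answer: +1

Trace:
  0 +5≡5 +4≡3 +4≡1  (mod 6)
⟦path⟧: +1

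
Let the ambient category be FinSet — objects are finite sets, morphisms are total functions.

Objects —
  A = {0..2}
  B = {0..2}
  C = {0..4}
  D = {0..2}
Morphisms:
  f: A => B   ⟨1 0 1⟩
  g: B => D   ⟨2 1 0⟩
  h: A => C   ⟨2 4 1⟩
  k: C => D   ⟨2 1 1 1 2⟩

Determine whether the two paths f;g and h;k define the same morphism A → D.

Answer: COMMUTES

Derivation:
Path 1 = f;g:
  0 f=>1 g=>1
  1 f=>0 g=>2
  2 f=>1 g=>1
  composite₁ = ⟨1 2 1⟩
Path 2 = h;k:
  0 h=>2 k=>1
  1 h=>4 k=>2
  2 h=>1 k=>1
  composite₂ = ⟨1 2 1⟩
Equal? YES — commutes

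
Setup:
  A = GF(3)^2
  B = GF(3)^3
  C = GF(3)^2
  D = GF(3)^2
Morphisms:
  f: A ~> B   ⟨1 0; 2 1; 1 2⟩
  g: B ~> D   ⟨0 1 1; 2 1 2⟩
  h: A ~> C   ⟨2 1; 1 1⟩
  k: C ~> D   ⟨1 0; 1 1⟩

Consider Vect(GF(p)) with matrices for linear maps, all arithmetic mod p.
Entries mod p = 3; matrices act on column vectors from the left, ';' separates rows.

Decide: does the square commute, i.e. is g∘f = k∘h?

Along f;g (path 1):
  e0=[1,0] f~>[1,2,1] g~>[0,0]
  e1=[0,1] f~>[0,1,2] g~>[0,2]
  ⟦path⟧₁ = ⟨0 0; 0 2⟩
Along h;k (path 2):
  e0=[1,0] h~>[2,1] k~>[2,0]
  e1=[0,1] h~>[1,1] k~>[1,2]
  ⟦path⟧₂ = ⟨2 1; 0 2⟩
Equal? NO — does not commute

Answer: DOES NOT COMMUTE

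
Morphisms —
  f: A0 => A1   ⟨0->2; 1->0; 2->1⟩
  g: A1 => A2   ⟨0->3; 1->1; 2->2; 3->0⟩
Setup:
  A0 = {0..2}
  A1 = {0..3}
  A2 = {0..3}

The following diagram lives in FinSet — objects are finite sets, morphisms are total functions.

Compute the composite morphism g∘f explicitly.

  0 f=>2 g=>2
  1 f=>0 g=>3
  2 f=>1 g=>1
result: ⟨0->2; 1->3; 2->1⟩

Answer: ⟨0->2; 1->3; 2->1⟩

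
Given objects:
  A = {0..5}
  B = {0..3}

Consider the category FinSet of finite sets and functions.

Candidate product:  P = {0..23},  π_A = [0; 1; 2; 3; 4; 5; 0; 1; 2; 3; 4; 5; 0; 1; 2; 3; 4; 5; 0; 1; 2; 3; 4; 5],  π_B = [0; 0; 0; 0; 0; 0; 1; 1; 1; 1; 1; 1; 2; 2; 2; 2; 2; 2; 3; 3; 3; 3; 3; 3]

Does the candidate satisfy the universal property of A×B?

|A|·|B| = 6·4 = 24;  |P| = 24
Check the pairing map k ↦ (π_A(k), π_B(k)):
  0 ↦ (0,0)
  1 ↦ (1,0)
  2 ↦ (2,0)
  3 ↦ (3,0)
  4 ↦ (4,0)
  5 ↦ (5,0)
  6 ↦ (0,1)
  7 ↦ (1,1)
  8 ↦ (2,1)
  9 ↦ (3,1)
  10 ↦ (4,1)
  11 ↦ (5,1)
  12 ↦ (0,2)
  13 ↦ (1,2)
  14 ↦ (2,2)
  15 ↦ (3,2)
  16 ↦ (4,2)
  17 ↦ (5,2)
  18 ↦ (0,3)
  19 ↦ (1,3)
  20 ↦ (2,3)
  21 ↦ (3,3)
  22 ↦ (4,3)
  23 ↦ (5,3)
distinct pairs in image: 24 / 24 needed
  → bijection onto A×B; projections well-typed.

Answer: VALID PRODUCT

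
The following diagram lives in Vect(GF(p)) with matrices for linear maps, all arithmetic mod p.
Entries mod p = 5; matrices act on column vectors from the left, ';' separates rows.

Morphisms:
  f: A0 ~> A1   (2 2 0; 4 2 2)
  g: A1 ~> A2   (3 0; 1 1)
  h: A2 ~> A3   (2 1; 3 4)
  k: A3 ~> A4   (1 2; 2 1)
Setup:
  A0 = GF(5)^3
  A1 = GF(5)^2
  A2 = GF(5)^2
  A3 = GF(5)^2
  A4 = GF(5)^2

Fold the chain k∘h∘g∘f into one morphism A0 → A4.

  e0=[1,0,0] f~>[2,4] g~>[1,1] h~>[3,2] k~>[2,3]
  e1=[0,1,0] f~>[2,2] g~>[1,4] h~>[1,4] k~>[4,1]
  e2=[0,0,1] f~>[0,2] g~>[0,2] h~>[2,3] k~>[3,2]
⟦path⟧: (2 4 3; 3 1 2)

Answer: (2 4 3; 3 1 2)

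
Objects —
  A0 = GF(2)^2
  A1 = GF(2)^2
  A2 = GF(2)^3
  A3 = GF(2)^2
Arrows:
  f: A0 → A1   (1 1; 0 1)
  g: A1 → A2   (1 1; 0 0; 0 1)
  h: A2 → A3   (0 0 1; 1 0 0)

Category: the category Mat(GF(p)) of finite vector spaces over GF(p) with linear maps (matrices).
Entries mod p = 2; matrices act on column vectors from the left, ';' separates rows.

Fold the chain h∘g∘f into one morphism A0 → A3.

  e0=(1,0) f→(1,0) g→(1,0,0) h→(0,1)
  e1=(0,1) f→(1,1) g→(0,0,1) h→(1,0)
⟦path⟧: (0 1; 1 0)

Answer: (0 1; 1 0)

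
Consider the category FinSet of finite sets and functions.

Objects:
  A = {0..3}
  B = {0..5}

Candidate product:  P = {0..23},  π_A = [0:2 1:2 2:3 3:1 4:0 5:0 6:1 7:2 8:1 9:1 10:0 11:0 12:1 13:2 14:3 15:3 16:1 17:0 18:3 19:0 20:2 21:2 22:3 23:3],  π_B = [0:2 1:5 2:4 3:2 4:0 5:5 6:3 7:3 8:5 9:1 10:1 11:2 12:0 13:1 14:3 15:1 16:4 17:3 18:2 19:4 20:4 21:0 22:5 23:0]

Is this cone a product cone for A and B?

Answer: VALID PRODUCT

Trace:
|A|·|B| = 4·6 = 24;  |P| = 24
Check the pairing map k ↦ (π_A(k), π_B(k)):
  0 : (2,2)
  1 : (2,5)
  2 : (3,4)
  3 : (1,2)
  4 : (0,0)
  5 : (0,5)
  6 : (1,3)
  7 : (2,3)
  8 : (1,5)
  9 : (1,1)
  10 : (0,1)
  11 : (0,2)
  12 : (1,0)
  13 : (2,1)
  14 : (3,3)
  15 : (3,1)
  16 : (1,4)
  17 : (0,3)
  18 : (3,2)
  19 : (0,4)
  20 : (2,4)
  21 : (2,0)
  22 : (3,5)
  23 : (3,0)
distinct pairs in image: 24 / 24 needed
  → bijection onto A×B; projections well-typed.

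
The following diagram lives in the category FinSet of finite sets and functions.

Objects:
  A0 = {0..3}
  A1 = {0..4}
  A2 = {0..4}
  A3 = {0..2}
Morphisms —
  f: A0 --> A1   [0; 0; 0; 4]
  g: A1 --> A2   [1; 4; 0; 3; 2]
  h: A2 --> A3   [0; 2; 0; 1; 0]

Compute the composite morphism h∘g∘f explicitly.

  0 f-->0 g-->1 h-->2
  1 f-->0 g-->1 h-->2
  2 f-->0 g-->1 h-->2
  3 f-->4 g-->2 h-->0
⟦path⟧: [2; 2; 2; 0]

Answer: [2; 2; 2; 0]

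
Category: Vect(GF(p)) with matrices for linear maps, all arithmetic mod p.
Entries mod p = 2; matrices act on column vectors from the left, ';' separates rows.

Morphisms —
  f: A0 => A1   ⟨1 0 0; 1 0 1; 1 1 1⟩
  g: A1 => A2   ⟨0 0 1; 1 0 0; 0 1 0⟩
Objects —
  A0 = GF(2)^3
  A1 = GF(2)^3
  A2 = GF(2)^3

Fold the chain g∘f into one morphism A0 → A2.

  e0=[1,0,0] f=>[1,1,1] g=>[1,1,1]
  e1=[0,1,0] f=>[0,0,1] g=>[1,0,0]
  e2=[0,0,1] f=>[0,1,1] g=>[1,0,1]
composite: ⟨1 1 1; 1 0 0; 1 0 1⟩

Answer: ⟨1 1 1; 1 0 0; 1 0 1⟩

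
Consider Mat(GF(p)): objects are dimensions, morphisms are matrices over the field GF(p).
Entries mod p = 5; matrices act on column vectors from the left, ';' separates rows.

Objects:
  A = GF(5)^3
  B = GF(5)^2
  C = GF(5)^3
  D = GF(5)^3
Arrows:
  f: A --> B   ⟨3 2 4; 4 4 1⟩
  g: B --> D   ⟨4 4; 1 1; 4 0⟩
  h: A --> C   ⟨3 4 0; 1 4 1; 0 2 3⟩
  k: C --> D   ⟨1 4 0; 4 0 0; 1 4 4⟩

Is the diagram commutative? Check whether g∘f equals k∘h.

Answer: DOES NOT COMMUTE

Work:
1) trace f;g:
  e0=(1,0,0) f-->(3,4) g-->(3,2,2)
  e1=(0,1,0) f-->(2,4) g-->(4,1,3)
  e2=(0,0,1) f-->(4,1) g-->(0,0,1)
  composite₁ = ⟨3 4 0; 2 1 0; 2 3 1⟩
2) trace h;k:
  e0=(1,0,0) h-->(3,1,0) k-->(2,2,2)
  e1=(0,1,0) h-->(4,4,2) k-->(0,1,3)
  e2=(0,0,1) h-->(0,1,3) k-->(4,0,1)
  composite₂ = ⟨2 0 4; 2 1 0; 2 3 1⟩
Equal? differ; not commutative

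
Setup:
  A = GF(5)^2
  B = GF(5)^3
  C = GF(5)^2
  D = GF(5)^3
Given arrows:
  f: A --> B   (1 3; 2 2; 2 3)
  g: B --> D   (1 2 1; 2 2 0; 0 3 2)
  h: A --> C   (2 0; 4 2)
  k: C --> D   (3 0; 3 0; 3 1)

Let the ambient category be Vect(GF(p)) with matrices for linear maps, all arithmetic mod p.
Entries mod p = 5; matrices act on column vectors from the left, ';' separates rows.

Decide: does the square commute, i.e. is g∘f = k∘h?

Path 1 = f;g:
  e0=(1,0) f-->(1,2,2) g-->(2,1,0)
  e1=(0,1) f-->(3,2,3) g-->(0,0,2)
  ⟦path⟧₁ = (2 0; 1 0; 0 2)
Path 2 = h;k:
  e0=(1,0) h-->(2,4) k-->(1,1,0)
  e1=(0,1) h-->(0,2) k-->(0,0,2)
  ⟦path⟧₂ = (1 0; 1 0; 0 2)
Equal? distinct morphisms ✗

Answer: DOES NOT COMMUTE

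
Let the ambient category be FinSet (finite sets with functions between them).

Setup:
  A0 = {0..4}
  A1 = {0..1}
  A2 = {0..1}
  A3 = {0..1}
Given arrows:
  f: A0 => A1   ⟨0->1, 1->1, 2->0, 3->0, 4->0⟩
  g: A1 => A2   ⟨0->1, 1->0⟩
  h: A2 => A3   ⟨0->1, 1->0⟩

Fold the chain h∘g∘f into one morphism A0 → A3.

  0 f=>1 g=>0 h=>1
  1 f=>1 g=>0 h=>1
  2 f=>0 g=>1 h=>0
  3 f=>0 g=>1 h=>0
  4 f=>0 g=>1 h=>0
composite: ⟨0->1, 1->1, 2->0, 3->0, 4->0⟩

Answer: ⟨0->1, 1->1, 2->0, 3->0, 4->0⟩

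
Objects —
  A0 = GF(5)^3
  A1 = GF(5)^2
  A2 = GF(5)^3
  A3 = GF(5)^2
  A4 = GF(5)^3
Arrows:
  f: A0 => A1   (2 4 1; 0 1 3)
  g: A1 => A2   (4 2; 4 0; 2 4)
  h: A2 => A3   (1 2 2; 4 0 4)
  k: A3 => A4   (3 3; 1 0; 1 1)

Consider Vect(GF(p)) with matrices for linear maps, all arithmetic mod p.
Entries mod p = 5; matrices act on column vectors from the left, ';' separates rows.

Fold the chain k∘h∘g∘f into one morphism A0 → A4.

Answer: (0 2 1; 2 4 1; 0 4 2)

Derivation:
  e0=⟨1,0,0⟩ f=>⟨2,0⟩ g=>⟨3,3,4⟩ h=>⟨2,3⟩ k=>⟨0,2,0⟩
  e1=⟨0,1,0⟩ f=>⟨4,1⟩ g=>⟨3,1,2⟩ h=>⟨4,0⟩ k=>⟨2,4,4⟩
  e2=⟨0,0,1⟩ f=>⟨1,3⟩ g=>⟨0,4,4⟩ h=>⟨1,1⟩ k=>⟨1,1,2⟩
result: (0 2 1; 2 4 1; 0 4 2)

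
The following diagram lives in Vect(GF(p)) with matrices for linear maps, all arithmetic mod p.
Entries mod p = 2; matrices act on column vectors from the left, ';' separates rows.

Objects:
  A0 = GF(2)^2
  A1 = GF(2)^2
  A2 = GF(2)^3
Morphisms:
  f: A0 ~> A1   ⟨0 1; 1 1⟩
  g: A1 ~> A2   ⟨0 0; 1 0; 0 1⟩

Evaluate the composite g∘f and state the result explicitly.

Answer: ⟨0 0; 0 1; 1 1⟩

Derivation:
  e0=(1,0) f~>(0,1) g~>(0,0,1)
  e1=(0,1) f~>(1,1) g~>(0,1,1)
composite: ⟨0 0; 0 1; 1 1⟩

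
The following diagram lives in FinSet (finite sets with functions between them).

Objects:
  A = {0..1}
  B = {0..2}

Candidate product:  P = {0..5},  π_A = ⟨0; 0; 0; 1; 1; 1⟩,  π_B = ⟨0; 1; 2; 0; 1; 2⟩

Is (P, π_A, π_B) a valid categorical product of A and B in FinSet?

|A|·|B| = 2·3 = 6;  |P| = 6
Check the pairing map k ↦ (π_A(k), π_B(k)):
  0 -> (0,0)
  1 -> (0,1)
  2 -> (0,2)
  3 -> (1,0)
  4 -> (1,1)
  5 -> (1,2)
distinct pairs in image: 6 / 6 needed
  → bijection onto A×B; projections well-typed.

Answer: VALID PRODUCT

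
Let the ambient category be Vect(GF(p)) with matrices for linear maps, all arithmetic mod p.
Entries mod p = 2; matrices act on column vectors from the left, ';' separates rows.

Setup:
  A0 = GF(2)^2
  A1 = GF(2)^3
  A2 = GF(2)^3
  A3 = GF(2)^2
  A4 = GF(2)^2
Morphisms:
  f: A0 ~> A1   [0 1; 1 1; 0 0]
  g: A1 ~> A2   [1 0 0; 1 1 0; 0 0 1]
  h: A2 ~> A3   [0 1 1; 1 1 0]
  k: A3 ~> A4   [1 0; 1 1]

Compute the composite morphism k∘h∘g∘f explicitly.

  e0=⟨1,0⟩ f~>⟨0,1,0⟩ g~>⟨0,1,0⟩ h~>⟨1,1⟩ k~>⟨1,0⟩
  e1=⟨0,1⟩ f~>⟨1,1,0⟩ g~>⟨1,0,0⟩ h~>⟨0,1⟩ k~>⟨0,1⟩
result: [1 0; 0 1]

Answer: [1 0; 0 1]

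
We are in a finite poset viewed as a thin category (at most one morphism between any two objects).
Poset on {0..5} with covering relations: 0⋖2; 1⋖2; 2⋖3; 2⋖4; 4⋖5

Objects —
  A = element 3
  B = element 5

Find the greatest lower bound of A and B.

{x : x⊑A ∧ x⊑B} = {0,1,2}  (A=3, B=5)
  0 ⊑ 2
  1 ⊑ 2
  2 ⊑ 2
glb = 2

Answer: A∧B = 2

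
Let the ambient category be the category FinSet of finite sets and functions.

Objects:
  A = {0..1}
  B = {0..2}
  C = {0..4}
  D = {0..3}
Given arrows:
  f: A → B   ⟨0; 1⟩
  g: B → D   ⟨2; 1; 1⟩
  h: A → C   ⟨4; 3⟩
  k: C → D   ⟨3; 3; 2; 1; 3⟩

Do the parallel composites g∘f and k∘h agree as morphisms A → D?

Answer: DOES NOT COMMUTE

Work:
Along f;g (path 1):
  0 f→0 g→2
  1 f→1 g→1
  ⟦path⟧₁ = ⟨2; 1⟩
Along h;k (path 2):
  0 h→4 k→3
  1 h→3 k→1
  ⟦path⟧₂ = ⟨3; 1⟩
Equal? differ; not commutative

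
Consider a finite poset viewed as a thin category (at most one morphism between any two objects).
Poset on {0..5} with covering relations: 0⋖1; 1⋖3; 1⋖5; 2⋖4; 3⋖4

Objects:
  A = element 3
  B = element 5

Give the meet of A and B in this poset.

Answer: A∧B = 1

Work:
Lower bounds of A=3 and B=5: {0,1}
  0 <= 1
  1 <= 1
glb = 1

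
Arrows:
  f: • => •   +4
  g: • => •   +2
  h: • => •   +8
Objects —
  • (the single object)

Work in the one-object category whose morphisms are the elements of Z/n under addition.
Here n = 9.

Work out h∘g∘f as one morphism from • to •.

Answer: +5

Work:
  0 +4≡4 +2≡6 +8≡5  (mod 9)
result: +5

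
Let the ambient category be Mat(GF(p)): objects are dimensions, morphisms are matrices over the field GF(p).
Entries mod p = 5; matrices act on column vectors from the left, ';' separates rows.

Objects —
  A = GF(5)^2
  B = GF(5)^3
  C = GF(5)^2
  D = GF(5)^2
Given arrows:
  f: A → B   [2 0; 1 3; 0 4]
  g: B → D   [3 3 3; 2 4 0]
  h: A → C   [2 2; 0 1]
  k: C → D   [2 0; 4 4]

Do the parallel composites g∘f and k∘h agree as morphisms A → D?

Answer: DOES NOT COMMUTE

Derivation:
1) trace f;g:
  e0=[1,0] f→[2,1,0] g→[4,3]
  e1=[0,1] f→[0,3,4] g→[1,2]
  ⟦path⟧₁ = [4 1; 3 2]
2) trace h;k:
  e0=[1,0] h→[2,0] k→[4,3]
  e1=[0,1] h→[2,1] k→[4,2]
  ⟦path⟧₂ = [4 4; 3 2]
Equal? NO — does not commute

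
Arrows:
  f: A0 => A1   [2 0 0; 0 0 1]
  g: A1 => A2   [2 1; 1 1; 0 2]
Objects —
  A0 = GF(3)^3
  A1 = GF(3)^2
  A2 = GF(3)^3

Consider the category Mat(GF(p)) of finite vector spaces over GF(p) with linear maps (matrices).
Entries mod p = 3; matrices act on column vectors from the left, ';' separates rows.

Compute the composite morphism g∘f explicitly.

  e0=⟨1,0,0⟩ f=>⟨2,0⟩ g=>⟨1,2,0⟩
  e1=⟨0,1,0⟩ f=>⟨0,0⟩ g=>⟨0,0,0⟩
  e2=⟨0,0,1⟩ f=>⟨0,1⟩ g=>⟨1,1,2⟩
⟦path⟧: [1 0 1; 2 0 1; 0 0 2]

Answer: [1 0 1; 2 0 1; 0 0 2]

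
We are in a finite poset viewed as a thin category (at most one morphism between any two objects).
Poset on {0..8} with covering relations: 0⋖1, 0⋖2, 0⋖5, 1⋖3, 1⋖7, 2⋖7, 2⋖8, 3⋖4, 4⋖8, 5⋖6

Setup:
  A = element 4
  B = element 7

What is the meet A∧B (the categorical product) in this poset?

Answer: A∧B = 1

Derivation:
{x : x≤A ∧ x≤B} = {0,1}  (A=4, B=7)
  0 ≤ 1
  1 ≤ 1
glb = 1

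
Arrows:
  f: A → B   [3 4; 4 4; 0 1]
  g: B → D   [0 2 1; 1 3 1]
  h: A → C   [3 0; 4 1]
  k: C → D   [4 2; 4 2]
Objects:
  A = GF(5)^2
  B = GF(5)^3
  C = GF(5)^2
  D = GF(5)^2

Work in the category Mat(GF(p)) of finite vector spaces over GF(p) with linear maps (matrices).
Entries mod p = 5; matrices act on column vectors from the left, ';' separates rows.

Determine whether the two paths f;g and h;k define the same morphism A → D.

1) trace f;g:
  e0=(1,0) f→(3,4,0) g→(3,0)
  e1=(0,1) f→(4,4,1) g→(4,2)
  ⟦path⟧₁ = [3 4; 0 2]
2) trace h;k:
  e0=(1,0) h→(3,4) k→(0,0)
  e1=(0,1) h→(0,1) k→(2,2)
  ⟦path⟧₂ = [0 2; 0 2]
Equal? differ; not commutative

Answer: DOES NOT COMMUTE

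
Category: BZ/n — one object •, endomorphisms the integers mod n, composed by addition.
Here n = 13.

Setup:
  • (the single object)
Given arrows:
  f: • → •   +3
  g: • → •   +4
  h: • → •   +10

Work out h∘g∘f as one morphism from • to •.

Answer: +4

Work:
  0 +3≡3 +4≡7 +10≡4  (mod 13)
composite: +4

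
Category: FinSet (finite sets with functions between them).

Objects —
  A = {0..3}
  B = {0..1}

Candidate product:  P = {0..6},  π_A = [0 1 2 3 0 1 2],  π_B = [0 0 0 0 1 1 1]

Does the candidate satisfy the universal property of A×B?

|A|·|B| = 4·2 = 8;  |P| = 7
  → cardinalities differ; no bijection possible.

Answer: NOT A VALID PRODUCT — |P|=7 ≠ |A|·|B|=8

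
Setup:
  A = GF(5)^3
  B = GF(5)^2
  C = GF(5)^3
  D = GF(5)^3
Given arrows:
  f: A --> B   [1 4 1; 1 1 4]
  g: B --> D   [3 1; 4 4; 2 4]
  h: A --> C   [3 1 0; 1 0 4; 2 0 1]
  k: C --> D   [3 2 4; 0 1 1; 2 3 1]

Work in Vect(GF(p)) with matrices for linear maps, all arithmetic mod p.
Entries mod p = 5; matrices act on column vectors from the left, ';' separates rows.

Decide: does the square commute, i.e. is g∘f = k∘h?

1) trace f;g:
  e0=[1,0,0] f-->[1,1] g-->[4,3,1]
  e1=[0,1,0] f-->[4,1] g-->[3,0,2]
  e2=[0,0,1] f-->[1,4] g-->[2,0,3]
  ⟦path⟧₁ = [4 3 2; 3 0 0; 1 2 3]
2) trace h;k:
  e0=[1,0,0] h-->[3,1,2] k-->[4,3,1]
  e1=[0,1,0] h-->[1,0,0] k-->[3,0,2]
  e2=[0,0,1] h-->[0,4,1] k-->[2,0,3]
  ⟦path⟧₂ = [4 3 2; 3 0 0; 1 2 3]
Equal? same morphism ✓

Answer: COMMUTES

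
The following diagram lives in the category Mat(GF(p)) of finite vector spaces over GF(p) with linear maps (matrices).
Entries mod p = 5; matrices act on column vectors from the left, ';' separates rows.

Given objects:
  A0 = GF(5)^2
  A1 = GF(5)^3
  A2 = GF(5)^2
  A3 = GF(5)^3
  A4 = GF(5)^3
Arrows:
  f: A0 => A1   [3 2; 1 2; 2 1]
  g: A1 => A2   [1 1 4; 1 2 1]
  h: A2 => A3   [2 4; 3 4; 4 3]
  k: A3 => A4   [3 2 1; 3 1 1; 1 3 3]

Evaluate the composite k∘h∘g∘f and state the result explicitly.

Answer: [3 4; 4 2; 1 4]

Work:
  e0=(1,0) f=>(3,1,2) g=>(2,2) h=>(2,4,4) k=>(3,4,1)
  e1=(0,1) f=>(2,2,1) g=>(3,2) h=>(4,2,3) k=>(4,2,4)
composite: [3 4; 4 2; 1 4]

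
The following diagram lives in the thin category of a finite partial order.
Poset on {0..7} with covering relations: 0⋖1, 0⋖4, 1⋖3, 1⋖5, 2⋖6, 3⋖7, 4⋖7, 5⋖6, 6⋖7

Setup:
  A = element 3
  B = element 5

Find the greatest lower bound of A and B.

Answer: A∧B = 1

Work:
{x : x≤A ∧ x≤B} = {0,1}  (A=3, B=5)
  0 ≤ 1
  1 ≤ 1
glb = 1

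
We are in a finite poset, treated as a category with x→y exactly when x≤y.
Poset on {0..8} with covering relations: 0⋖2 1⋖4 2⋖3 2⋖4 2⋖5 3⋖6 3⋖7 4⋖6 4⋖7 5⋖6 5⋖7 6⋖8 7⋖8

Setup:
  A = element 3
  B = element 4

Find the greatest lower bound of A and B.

Lower bounds of A=3 and B=4: {0,2}
  0 ≤ 2
  2 ≤ 2
glb = 2

Answer: A∧B = 2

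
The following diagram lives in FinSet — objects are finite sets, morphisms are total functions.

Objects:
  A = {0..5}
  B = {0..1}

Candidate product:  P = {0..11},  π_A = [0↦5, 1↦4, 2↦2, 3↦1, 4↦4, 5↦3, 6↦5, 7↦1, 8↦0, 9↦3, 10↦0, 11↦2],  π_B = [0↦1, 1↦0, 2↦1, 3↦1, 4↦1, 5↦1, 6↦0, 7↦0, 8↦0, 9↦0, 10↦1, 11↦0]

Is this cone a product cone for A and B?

Answer: VALID PRODUCT

Derivation:
|A|·|B| = 6·2 = 12;  |P| = 12
Check the pairing map k ↦ (π_A(k), π_B(k)):
  0 ↦ (5,1)
  1 ↦ (4,0)
  2 ↦ (2,1)
  3 ↦ (1,1)
  4 ↦ (4,1)
  5 ↦ (3,1)
  6 ↦ (5,0)
  7 ↦ (1,0)
  8 ↦ (0,0)
  9 ↦ (3,0)
  10 ↦ (0,1)
  11 ↦ (2,0)
distinct pairs in image: 12 / 12 needed
  → bijection onto A×B; projections well-typed.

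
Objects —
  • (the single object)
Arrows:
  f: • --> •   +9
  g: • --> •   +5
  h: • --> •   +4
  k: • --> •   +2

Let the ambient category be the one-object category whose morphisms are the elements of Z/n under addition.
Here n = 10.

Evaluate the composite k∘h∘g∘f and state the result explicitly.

  0 +9≡9 +5≡4 +4≡8 +2≡0  (mod 10)
⟦path⟧: +0

Answer: +0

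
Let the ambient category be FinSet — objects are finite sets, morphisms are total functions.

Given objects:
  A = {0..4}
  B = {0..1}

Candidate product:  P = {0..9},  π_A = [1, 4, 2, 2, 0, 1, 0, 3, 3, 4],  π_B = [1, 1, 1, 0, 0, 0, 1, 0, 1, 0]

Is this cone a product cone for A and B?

|A|·|B| = 5·2 = 10;  |P| = 10
Check the pairing map k ↦ (π_A(k), π_B(k)):
  0 ↦ (1,1)
  1 ↦ (4,1)
  2 ↦ (2,1)
  3 ↦ (2,0)
  4 ↦ (0,0)
  5 ↦ (1,0)
  6 ↦ (0,1)
  7 ↦ (3,0)
  8 ↦ (3,1)
  9 ↦ (4,0)
distinct pairs in image: 10 / 10 needed
  → bijection onto A×B; projections well-typed.

Answer: VALID PRODUCT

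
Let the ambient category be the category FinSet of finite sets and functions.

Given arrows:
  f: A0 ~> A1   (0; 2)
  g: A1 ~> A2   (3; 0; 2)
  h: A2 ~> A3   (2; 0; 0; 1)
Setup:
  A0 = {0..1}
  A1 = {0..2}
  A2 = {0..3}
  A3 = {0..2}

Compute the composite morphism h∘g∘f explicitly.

  0 f~>0 g~>3 h~>1
  1 f~>2 g~>2 h~>0
composite: (1; 0)

Answer: (1; 0)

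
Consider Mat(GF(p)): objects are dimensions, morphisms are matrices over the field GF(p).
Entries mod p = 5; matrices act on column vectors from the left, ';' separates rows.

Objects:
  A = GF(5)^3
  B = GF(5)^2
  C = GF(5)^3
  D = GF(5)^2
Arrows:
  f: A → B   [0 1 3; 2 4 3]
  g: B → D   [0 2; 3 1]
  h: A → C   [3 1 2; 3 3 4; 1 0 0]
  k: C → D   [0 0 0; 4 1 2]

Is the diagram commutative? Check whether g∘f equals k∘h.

Path 1 = f;g:
  e0=⟨1,0,0⟩ f→⟨0,2⟩ g→⟨4,2⟩
  e1=⟨0,1,0⟩ f→⟨1,4⟩ g→⟨3,2⟩
  e2=⟨0,0,1⟩ f→⟨3,3⟩ g→⟨1,2⟩
  ⟦path⟧₁ = [4 3 1; 2 2 2]
Path 2 = h;k:
  e0=⟨1,0,0⟩ h→⟨3,3,1⟩ k→⟨0,2⟩
  e1=⟨0,1,0⟩ h→⟨1,3,0⟩ k→⟨0,2⟩
  e2=⟨0,0,1⟩ h→⟨2,4,0⟩ k→⟨0,2⟩
  ⟦path⟧₂ = [0 0 0; 2 2 2]
Equal? distinct morphisms ✗

Answer: DOES NOT COMMUTE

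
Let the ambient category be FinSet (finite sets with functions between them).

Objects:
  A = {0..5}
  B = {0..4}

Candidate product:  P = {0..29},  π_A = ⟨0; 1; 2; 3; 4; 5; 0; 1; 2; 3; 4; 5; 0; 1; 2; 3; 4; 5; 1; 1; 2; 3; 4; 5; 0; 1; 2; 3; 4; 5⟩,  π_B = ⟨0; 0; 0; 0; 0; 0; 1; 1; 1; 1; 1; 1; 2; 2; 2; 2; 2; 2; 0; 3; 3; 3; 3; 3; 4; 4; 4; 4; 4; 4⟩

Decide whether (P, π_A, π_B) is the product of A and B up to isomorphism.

|A|·|B| = 6·5 = 30;  |P| = 30
Check the pairing map k ↦ (π_A(k), π_B(k)):
  0 : (0,0)
  1 : (1,0)
  2 : (2,0)
  3 : (3,0)
  4 : (4,0)
  5 : (5,0)
  6 : (0,1)
  7 : (1,1)
  8 : (2,1)
  9 : (3,1)
  10 : (4,1)
  11 : (5,1)
  12 : (0,2)
  13 : (1,2)
  14 : (2,2)
  15 : (3,2)
  16 : (4,2)
  17 : (5,2)
  18 : (1,0)  ✗ repeats pair of k=1
  19 : (1,3)
  20 : (2,3)
  21 : (3,3)
  22 : (4,3)
  23 : (5,3)
  24 : (0,4)
  25 : (1,4)
  26 : (2,4)
  27 : (3,4)
  28 : (4,4)
  29 : (5,4)
distinct pairs in image: 29 / 30 needed
  → (1,0) hit at k=1 and k=18

Answer: NOT A VALID PRODUCT — duplicate pair at indices 1,18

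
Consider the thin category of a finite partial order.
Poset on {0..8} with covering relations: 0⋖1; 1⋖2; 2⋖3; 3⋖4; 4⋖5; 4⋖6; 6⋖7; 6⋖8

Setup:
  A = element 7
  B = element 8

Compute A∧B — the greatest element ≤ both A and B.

Answer: A∧B = 6

Derivation:
Lower bounds of A=7 and B=8: {0,1,2,3,4,6}
  0 <= 6
  1 <= 6
  2 <= 6
  3 <= 6
  4 <= 6
  6 <= 6
glb = 6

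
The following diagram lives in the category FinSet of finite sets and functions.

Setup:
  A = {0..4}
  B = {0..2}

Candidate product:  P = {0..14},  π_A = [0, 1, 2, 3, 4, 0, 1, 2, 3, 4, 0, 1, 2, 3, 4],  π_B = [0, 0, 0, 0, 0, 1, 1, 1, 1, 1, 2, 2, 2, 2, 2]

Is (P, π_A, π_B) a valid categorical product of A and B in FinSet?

|A|·|B| = 5·3 = 15;  |P| = 15
Check the pairing map k ↦ (π_A(k), π_B(k)):
  0 : (0,0)
  1 : (1,0)
  2 : (2,0)
  3 : (3,0)
  4 : (4,0)
  5 : (0,1)
  6 : (1,1)
  7 : (2,1)
  8 : (3,1)
  9 : (4,1)
  10 : (0,2)
  11 : (1,2)
  12 : (2,2)
  13 : (3,2)
  14 : (4,2)
distinct pairs in image: 15 / 15 needed
  → bijection onto A×B; projections well-typed.

Answer: VALID PRODUCT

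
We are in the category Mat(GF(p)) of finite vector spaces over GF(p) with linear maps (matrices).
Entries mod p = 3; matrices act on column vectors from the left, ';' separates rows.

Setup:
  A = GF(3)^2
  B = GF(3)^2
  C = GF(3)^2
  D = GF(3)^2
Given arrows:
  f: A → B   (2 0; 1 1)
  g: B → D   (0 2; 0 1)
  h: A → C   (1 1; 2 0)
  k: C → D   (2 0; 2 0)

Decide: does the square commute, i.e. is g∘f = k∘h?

Answer: DOES NOT COMMUTE

Work:
Path 1 = f;g:
  e0=(1,0) f→(2,1) g→(2,1)
  e1=(0,1) f→(0,1) g→(2,1)
  ⟦path⟧₁ = (2 2; 1 1)
Path 2 = h;k:
  e0=(1,0) h→(1,2) k→(2,2)
  e1=(0,1) h→(1,0) k→(2,2)
  ⟦path⟧₂ = (2 2; 2 2)
Equal? NO — does not commute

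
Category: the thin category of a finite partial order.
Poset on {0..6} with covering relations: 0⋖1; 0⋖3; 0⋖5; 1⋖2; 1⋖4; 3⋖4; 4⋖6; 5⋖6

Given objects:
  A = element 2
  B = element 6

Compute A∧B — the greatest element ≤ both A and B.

Answer: A∧B = 1

Derivation:
Lower bounds of A=2 and B=6: {0,1}
  0 ≤ 1
  1 ≤ 1
glb = 1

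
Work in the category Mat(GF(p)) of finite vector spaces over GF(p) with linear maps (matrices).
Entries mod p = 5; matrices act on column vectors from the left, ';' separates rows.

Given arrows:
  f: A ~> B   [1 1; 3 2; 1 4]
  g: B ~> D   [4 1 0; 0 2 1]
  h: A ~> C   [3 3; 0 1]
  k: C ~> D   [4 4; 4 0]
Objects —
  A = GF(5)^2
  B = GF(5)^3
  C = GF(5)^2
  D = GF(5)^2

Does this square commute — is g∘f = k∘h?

Answer: DOES NOT COMMUTE

Trace:
1) trace f;g:
  e0=[1,0] f~>[1,3,1] g~>[2,2]
  e1=[0,1] f~>[1,2,4] g~>[1,3]
  ⟦path⟧₁ = [2 1; 2 3]
2) trace h;k:
  e0=[1,0] h~>[3,0] k~>[2,2]
  e1=[0,1] h~>[3,1] k~>[1,2]
  ⟦path⟧₂ = [2 1; 2 2]
Equal? NO — does not commute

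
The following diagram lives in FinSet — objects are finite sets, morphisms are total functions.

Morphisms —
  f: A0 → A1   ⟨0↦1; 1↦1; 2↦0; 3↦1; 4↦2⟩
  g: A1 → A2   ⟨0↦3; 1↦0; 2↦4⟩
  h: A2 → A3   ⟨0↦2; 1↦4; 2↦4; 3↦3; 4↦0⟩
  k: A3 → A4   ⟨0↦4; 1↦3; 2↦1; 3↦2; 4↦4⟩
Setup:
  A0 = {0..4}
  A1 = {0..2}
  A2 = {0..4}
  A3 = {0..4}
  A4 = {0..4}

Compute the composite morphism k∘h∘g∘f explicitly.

  0 f→1 g→0 h→2 k→1
  1 f→1 g→0 h→2 k→1
  2 f→0 g→3 h→3 k→2
  3 f→1 g→0 h→2 k→1
  4 f→2 g→4 h→0 k→4
composite: ⟨0↦1; 1↦1; 2↦2; 3↦1; 4↦4⟩

Answer: ⟨0↦1; 1↦1; 2↦2; 3↦1; 4↦4⟩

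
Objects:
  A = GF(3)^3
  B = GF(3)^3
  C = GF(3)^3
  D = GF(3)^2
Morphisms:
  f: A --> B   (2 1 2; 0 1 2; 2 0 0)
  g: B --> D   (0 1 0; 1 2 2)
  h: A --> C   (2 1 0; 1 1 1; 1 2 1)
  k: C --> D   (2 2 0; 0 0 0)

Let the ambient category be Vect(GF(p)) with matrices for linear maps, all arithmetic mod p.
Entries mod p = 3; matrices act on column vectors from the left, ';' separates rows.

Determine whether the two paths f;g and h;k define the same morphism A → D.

Path 1 = f;g:
  e0=[1,0,0] f-->[2,0,2] g-->[0,0]
  e1=[0,1,0] f-->[1,1,0] g-->[1,0]
  e2=[0,0,1] f-->[2,2,0] g-->[2,0]
  composite₁ = (0 1 2; 0 0 0)
Path 2 = h;k:
  e0=[1,0,0] h-->[2,1,1] k-->[0,0]
  e1=[0,1,0] h-->[1,1,2] k-->[1,0]
  e2=[0,0,1] h-->[0,1,1] k-->[2,0]
  composite₂ = (0 1 2; 0 0 0)
Equal? same morphism ✓

Answer: COMMUTES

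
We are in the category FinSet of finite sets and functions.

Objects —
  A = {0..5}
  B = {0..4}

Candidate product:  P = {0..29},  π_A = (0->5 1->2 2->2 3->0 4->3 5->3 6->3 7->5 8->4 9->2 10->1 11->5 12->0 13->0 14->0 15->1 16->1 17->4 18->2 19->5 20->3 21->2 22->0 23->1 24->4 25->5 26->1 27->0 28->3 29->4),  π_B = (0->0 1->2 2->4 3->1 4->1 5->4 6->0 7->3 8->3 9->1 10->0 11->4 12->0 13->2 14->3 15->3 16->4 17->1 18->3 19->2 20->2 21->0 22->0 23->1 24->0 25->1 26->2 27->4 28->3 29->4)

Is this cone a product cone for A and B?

|A|·|B| = 6·5 = 30;  |P| = 30
Check the pairing map k ↦ (π_A(k), π_B(k)):
  0 -> (5,0)
  1 -> (2,2)
  2 -> (2,4)
  3 -> (0,1)
  4 -> (3,1)
  5 -> (3,4)
  6 -> (3,0)
  7 -> (5,3)
  8 -> (4,3)
  9 -> (2,1)
  10 -> (1,0)
  11 -> (5,4)
  12 -> (0,0)
  13 -> (0,2)
  14 -> (0,3)
  15 -> (1,3)
  16 -> (1,4)
  17 -> (4,1)
  18 -> (2,3)
  19 -> (5,2)
  20 -> (3,2)
  21 -> (2,0)
  22 -> (0,0)  ✗ repeats pair of k=12
  23 -> (1,1)
  24 -> (4,0)
  25 -> (5,1)
  26 -> (1,2)
  27 -> (0,4)
  28 -> (3,3)
  29 -> (4,4)
distinct pairs in image: 29 / 30 needed
  → (0,0) hit at k=12 and k=22

Answer: NOT A VALID PRODUCT — duplicate pair at indices 12,22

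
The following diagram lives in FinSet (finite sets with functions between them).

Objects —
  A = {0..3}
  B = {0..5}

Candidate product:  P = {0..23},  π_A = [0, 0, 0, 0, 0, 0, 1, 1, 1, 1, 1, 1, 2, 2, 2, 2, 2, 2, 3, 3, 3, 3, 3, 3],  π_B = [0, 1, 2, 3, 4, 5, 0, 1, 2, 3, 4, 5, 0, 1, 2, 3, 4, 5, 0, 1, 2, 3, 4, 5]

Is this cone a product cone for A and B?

Answer: VALID PRODUCT

Trace:
|A|·|B| = 4·6 = 24;  |P| = 24
Check the pairing map k ↦ (π_A(k), π_B(k)):
  0 -> (0,0)
  1 -> (0,1)
  2 -> (0,2)
  3 -> (0,3)
  4 -> (0,4)
  5 -> (0,5)
  6 -> (1,0)
  7 -> (1,1)
  8 -> (1,2)
  9 -> (1,3)
  10 -> (1,4)
  11 -> (1,5)
  12 -> (2,0)
  13 -> (2,1)
  14 -> (2,2)
  15 -> (2,3)
  16 -> (2,4)
  17 -> (2,5)
  18 -> (3,0)
  19 -> (3,1)
  20 -> (3,2)
  21 -> (3,3)
  22 -> (3,4)
  23 -> (3,5)
distinct pairs in image: 24 / 24 needed
  → bijection onto A×B; projections well-typed.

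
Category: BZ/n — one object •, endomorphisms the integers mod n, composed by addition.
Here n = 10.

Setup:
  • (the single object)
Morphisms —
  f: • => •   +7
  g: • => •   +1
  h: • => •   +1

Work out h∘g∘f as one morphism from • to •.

  0 +7≡7 +1≡8 +1≡9  (mod 10)
result: +9

Answer: +9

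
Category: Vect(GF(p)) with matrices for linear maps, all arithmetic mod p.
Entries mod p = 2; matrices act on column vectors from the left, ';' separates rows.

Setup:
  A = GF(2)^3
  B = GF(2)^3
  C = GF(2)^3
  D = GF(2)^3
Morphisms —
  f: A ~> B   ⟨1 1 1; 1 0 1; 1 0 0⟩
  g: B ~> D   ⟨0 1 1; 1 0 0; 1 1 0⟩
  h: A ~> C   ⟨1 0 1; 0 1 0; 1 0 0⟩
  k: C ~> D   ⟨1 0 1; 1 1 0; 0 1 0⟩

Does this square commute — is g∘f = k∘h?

Along f;g (path 1):
  e0=⟨1,0,0⟩ f~>⟨1,1,1⟩ g~>⟨0,1,0⟩
  e1=⟨0,1,0⟩ f~>⟨1,0,0⟩ g~>⟨0,1,1⟩
  e2=⟨0,0,1⟩ f~>⟨1,1,0⟩ g~>⟨1,1,0⟩
  composite₁ = ⟨0 0 1; 1 1 1; 0 1 0⟩
Along h;k (path 2):
  e0=⟨1,0,0⟩ h~>⟨1,0,1⟩ k~>⟨0,1,0⟩
  e1=⟨0,1,0⟩ h~>⟨0,1,0⟩ k~>⟨0,1,1⟩
  e2=⟨0,0,1⟩ h~>⟨1,0,0⟩ k~>⟨1,1,0⟩
  composite₂ = ⟨0 0 1; 1 1 1; 0 1 0⟩
Equal? equal; square commutes

Answer: COMMUTES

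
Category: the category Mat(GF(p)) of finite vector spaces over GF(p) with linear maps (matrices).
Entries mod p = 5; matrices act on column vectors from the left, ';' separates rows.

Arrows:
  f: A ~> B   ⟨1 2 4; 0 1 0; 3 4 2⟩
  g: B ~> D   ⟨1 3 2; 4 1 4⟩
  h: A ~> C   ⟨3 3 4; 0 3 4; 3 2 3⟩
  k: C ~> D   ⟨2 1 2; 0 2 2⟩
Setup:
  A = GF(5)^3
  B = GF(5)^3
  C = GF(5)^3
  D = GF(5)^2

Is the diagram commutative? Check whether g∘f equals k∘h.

Answer: COMMUTES

Trace:
1) trace f;g:
  e0=⟨1,0,0⟩ f~>⟨1,0,3⟩ g~>⟨2,1⟩
  e1=⟨0,1,0⟩ f~>⟨2,1,4⟩ g~>⟨3,0⟩
  e2=⟨0,0,1⟩ f~>⟨4,0,2⟩ g~>⟨3,4⟩
  composite₁ = ⟨2 3 3; 1 0 4⟩
2) trace h;k:
  e0=⟨1,0,0⟩ h~>⟨3,0,3⟩ k~>⟨2,1⟩
  e1=⟨0,1,0⟩ h~>⟨3,3,2⟩ k~>⟨3,0⟩
  e2=⟨0,0,1⟩ h~>⟨4,4,3⟩ k~>⟨3,4⟩
  composite₂ = ⟨2 3 3; 1 0 4⟩
Equal? equal; square commutes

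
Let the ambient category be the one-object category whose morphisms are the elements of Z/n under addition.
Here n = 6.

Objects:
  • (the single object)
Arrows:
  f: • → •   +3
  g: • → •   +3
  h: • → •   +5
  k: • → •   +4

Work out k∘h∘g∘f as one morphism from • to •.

  0 +3≡3 +3≡0 +5≡5 +4≡3  (mod 6)
⟦path⟧: +3

Answer: +3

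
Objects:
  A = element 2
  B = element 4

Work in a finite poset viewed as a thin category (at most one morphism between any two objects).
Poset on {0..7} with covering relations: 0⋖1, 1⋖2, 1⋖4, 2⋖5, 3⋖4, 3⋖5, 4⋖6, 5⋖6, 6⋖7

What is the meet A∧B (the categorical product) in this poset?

Answer: A∧B = 1

Work:
{x : x<=A ∧ x<=B} = {0,1}  (A=2, B=4)
  0 <= 1
  1 <= 1
glb = 1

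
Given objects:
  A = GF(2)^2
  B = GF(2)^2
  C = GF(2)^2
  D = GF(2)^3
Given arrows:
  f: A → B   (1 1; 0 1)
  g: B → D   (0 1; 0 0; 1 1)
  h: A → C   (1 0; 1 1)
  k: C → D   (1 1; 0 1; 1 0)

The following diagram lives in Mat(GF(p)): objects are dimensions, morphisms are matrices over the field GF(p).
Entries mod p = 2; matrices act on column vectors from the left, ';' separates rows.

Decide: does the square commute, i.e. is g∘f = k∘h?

Path 1 = f;g:
  e0=⟨1,0⟩ f→⟨1,0⟩ g→⟨0,0,1⟩
  e1=⟨0,1⟩ f→⟨1,1⟩ g→⟨1,0,0⟩
  ⟦path⟧₁ = (0 1; 0 0; 1 0)
Path 2 = h;k:
  e0=⟨1,0⟩ h→⟨1,1⟩ k→⟨0,1,1⟩
  e1=⟨0,1⟩ h→⟨0,1⟩ k→⟨1,1,0⟩
  ⟦path⟧₂ = (0 1; 1 1; 1 0)
Equal? NO — does not commute

Answer: DOES NOT COMMUTE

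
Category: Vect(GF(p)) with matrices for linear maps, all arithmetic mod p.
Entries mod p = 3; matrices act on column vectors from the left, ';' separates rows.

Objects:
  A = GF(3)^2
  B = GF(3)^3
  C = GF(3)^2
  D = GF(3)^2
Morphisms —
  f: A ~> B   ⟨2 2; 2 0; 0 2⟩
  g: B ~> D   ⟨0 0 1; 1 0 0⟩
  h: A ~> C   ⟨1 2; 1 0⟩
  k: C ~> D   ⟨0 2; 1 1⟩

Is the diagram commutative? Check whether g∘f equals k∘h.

Answer: DOES NOT COMMUTE

Trace:
Path 1 = f;g:
  e0=⟨1,0⟩ f~>⟨2,2,0⟩ g~>⟨0,2⟩
  e1=⟨0,1⟩ f~>⟨2,0,2⟩ g~>⟨2,2⟩
  result₁ = ⟨0 2; 2 2⟩
Path 2 = h;k:
  e0=⟨1,0⟩ h~>⟨1,1⟩ k~>⟨2,2⟩
  e1=⟨0,1⟩ h~>⟨2,0⟩ k~>⟨0,2⟩
  result₂ = ⟨2 0; 2 2⟩
Equal? NO — does not commute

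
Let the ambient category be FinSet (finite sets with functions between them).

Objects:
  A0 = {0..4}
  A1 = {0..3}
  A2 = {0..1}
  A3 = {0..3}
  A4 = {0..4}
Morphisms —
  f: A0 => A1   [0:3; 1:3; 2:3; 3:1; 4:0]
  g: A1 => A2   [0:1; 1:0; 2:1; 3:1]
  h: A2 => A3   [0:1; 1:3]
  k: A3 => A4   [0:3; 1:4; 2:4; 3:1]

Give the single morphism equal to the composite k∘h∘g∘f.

Answer: [0:1; 1:1; 2:1; 3:4; 4:1]

Trace:
  0 f=>3 g=>1 h=>3 k=>1
  1 f=>3 g=>1 h=>3 k=>1
  2 f=>3 g=>1 h=>3 k=>1
  3 f=>1 g=>0 h=>1 k=>4
  4 f=>0 g=>1 h=>3 k=>1
result: [0:1; 1:1; 2:1; 3:4; 4:1]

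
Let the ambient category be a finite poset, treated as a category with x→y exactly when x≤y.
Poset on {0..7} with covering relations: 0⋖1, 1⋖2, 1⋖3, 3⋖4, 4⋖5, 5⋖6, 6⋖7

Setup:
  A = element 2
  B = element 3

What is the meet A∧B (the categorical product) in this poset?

Answer: A∧B = 1

Derivation:
{x : x≤A ∧ x≤B} = {0,1}  (A=2, B=3)
  0 ≤ 1
  1 ≤ 1
glb = 1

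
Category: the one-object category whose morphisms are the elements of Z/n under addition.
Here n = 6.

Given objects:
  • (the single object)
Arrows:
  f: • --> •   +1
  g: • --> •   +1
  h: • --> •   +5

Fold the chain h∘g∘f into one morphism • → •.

Answer: +1

Trace:
  0 +1≡1 +1≡2 +5≡1  (mod 6)
composite: +1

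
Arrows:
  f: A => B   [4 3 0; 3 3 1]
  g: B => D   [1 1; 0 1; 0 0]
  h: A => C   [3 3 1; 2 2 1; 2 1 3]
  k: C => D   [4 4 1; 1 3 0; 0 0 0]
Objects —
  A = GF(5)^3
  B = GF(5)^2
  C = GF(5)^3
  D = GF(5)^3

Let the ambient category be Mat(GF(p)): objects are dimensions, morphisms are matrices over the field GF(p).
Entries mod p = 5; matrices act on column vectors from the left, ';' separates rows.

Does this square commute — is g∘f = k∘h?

1) trace f;g:
  e0=(1,0,0) f=>(4,3) g=>(2,3,0)
  e1=(0,1,0) f=>(3,3) g=>(1,3,0)
  e2=(0,0,1) f=>(0,1) g=>(1,1,0)
  result₁ = [2 1 1; 3 3 1; 0 0 0]
2) trace h;k:
  e0=(1,0,0) h=>(3,2,2) k=>(2,4,0)
  e1=(0,1,0) h=>(3,2,1) k=>(1,4,0)
  e2=(0,0,1) h=>(1,1,3) k=>(1,4,0)
  result₂ = [2 1 1; 4 4 4; 0 0 0]
Equal? NO — does not commute

Answer: DOES NOT COMMUTE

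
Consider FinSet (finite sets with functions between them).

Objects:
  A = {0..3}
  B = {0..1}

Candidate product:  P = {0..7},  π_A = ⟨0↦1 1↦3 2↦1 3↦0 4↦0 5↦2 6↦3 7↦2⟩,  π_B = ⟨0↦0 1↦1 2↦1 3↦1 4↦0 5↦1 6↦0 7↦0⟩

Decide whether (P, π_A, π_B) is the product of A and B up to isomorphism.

Answer: VALID PRODUCT

Work:
|A|·|B| = 4·2 = 8;  |P| = 8
Check the pairing map k ↦ (π_A(k), π_B(k)):
  0 ↦ (1,0)
  1 ↦ (3,1)
  2 ↦ (1,1)
  3 ↦ (0,1)
  4 ↦ (0,0)
  5 ↦ (2,1)
  6 ↦ (3,0)
  7 ↦ (2,0)
distinct pairs in image: 8 / 8 needed
  → bijection onto A×B; projections well-typed.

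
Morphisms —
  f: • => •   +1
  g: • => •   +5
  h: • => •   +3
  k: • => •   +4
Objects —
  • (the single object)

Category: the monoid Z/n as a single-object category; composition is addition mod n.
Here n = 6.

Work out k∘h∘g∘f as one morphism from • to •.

  0 +1≡1 +5≡0 +3≡3 +4≡1  (mod 6)
composite: +1

Answer: +1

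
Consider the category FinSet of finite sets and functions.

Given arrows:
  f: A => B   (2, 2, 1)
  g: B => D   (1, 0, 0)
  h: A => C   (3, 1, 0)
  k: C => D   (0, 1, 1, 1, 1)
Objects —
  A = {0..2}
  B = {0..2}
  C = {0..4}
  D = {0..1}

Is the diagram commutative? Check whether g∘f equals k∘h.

1) trace f;g:
  0 f=>2 g=>0
  1 f=>2 g=>0
  2 f=>1 g=>0
  result₁ = (0, 0, 0)
2) trace h;k:
  0 h=>3 k=>1
  1 h=>1 k=>1
  2 h=>0 k=>0
  result₂ = (1, 1, 0)
Equal? distinct morphisms ✗

Answer: DOES NOT COMMUTE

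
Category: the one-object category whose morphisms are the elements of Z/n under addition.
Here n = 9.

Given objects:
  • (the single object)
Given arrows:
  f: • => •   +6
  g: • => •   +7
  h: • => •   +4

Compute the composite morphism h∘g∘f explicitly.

  0 +6≡6 +7≡4 +4≡8  (mod 9)
⟦path⟧: +8

Answer: +8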